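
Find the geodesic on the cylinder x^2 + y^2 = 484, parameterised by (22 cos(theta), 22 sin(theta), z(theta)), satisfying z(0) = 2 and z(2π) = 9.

Parameterise the cylinder of radius R = 22 as
    r(θ) = (22 cos θ, 22 sin θ, z(θ)).
The arc-length element is
    ds = sqrt(484 + (dz/dθ)^2) dθ,
so the Lagrangian is L = sqrt(484 + z'^2).
L depends on z' only, not on z or θ, so ∂L/∂z = 0 and
    ∂L/∂z' = z' / sqrt(484 + z'^2).
The Euler-Lagrange equation gives
    d/dθ( z' / sqrt(484 + z'^2) ) = 0,
so z' is constant. Integrating once:
    z(θ) = a θ + b,
a helix on the cylinder (a straight line when the cylinder is unrolled). The constants a, b are determined by the endpoint conditions.
With endpoint conditions z(0) = 2 and z(2π) = 9: from z(0) = b we get b = 2, and a·2π + 2 = 9 gives a = 7/(2π), so
    z(θ) = (7/(2π)) θ + 2.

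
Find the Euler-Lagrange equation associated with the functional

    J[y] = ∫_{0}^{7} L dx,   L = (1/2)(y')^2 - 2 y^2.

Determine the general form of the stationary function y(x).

The Lagrangian is L = (1/2)(y')^2 - 2 y^2.
∂L/∂y = -4y.
∂L/∂y' = y'.
The Euler-Lagrange equation d/dx(∂L/∂y') − ∂L/∂y = 0 becomes:
    y'' + 4 y = 0
General solution: y(x) = A sin(2x) + B cos(2x), where A and B are arbitrary constants fixed by the endpoint conditions.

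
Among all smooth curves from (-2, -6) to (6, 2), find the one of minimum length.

Arc-length functional: J[y] = ∫ sqrt(1 + (y')^2) dx.
Lagrangian L = sqrt(1 + (y')^2) has no explicit y dependence, so ∂L/∂y = 0 and the Euler-Lagrange equation gives
    d/dx( y' / sqrt(1 + (y')^2) ) = 0  ⇒  y' / sqrt(1 + (y')^2) = const.
Hence y' is constant, so y(x) is affine.
Fitting the endpoints (-2, -6) and (6, 2):
    slope m = (2 − (-6)) / (6 − (-2)) = 1,
    intercept c = (-6) − m·(-2) = -4.
Extremal: y(x) = x - 4.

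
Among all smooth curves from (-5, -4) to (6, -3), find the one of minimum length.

Arc-length functional: J[y] = ∫ sqrt(1 + (y')^2) dx.
Lagrangian L = sqrt(1 + (y')^2) has no explicit y dependence, so ∂L/∂y = 0 and the Euler-Lagrange equation gives
    d/dx( y' / sqrt(1 + (y')^2) ) = 0  ⇒  y' / sqrt(1 + (y')^2) = const.
Hence y' is constant, so y(x) is affine.
Fitting the endpoints (-5, -4) and (6, -3):
    slope m = ((-3) − (-4)) / (6 − (-5)) = 1/11,
    intercept c = (-4) − m·(-5) = -39/11.
Extremal: y(x) = (1/11) x - 39/11.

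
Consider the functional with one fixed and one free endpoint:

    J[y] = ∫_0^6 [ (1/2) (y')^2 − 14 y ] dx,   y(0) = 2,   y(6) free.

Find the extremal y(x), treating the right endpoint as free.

The Lagrangian L = (1/2) (y')^2 − 14 y gives
    ∂L/∂y = −14,   ∂L/∂y' = y'.
Euler-Lagrange: d/dx(y') − (−14) = 0, i.e. y'' + 14 = 0, so
    y(x) = −(14/2) x^2 + C1 x + C2.
Fixed left endpoint y(0) = 2 ⇒ C2 = 2.
The right endpoint x = 6 is free, so the natural (transversality) condition is ∂L/∂y' |_{x=6} = 0, i.e. y'(6) = 0.
Compute y'(x) = −14 x + C1, so y'(6) = −84 + C1 = 0 ⇒ C1 = 84.
Therefore the extremal is
    y(x) = −7 x^2 + 84 x + 2.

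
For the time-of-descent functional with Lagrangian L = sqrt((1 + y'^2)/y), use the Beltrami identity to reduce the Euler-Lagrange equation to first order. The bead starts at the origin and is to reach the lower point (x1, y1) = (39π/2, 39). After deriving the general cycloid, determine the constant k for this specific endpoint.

The Lagrangian L = sqrt((1 + y'^2) / y) has no explicit x dependence, so the Beltrami identity applies:
    L − y' ∂L/∂y' = C.
Compute ∂L/∂y' = y' / sqrt(y (1 + y'^2)).
Substitute:
    sqrt((1 + y'^2)/y) − y'·y' / sqrt(y (1 + y'^2))
    = (1 + y'^2) / sqrt(y (1 + y'^2)) − y'^2 / sqrt(y (1 + y'^2))
    = 1 / sqrt(y (1 + y'^2)) = C.
Squaring and rearranging gives the first integral
    y (1 + y'^2) = 1/C^2 =: k   (constant).
Solving this first-order ODE by the substitution
    y = (k/2)(1 − cos θ)
yields the cycloid parameterisation
    x(θ) = (k/2)(θ − sin θ),   y(θ) = (k/2)(1 − cos θ).
The constant k is fixed by the endpoint condition.
Now fit the given lower endpoint (x1, y1) = (39π/2, 39). At the bottom of the first arch (θ = π), the parametric equations give
    y(π) = (k/2)(1 − cos π) = k,
    x(π) = (k/2)(π − sin π) = kπ/2.
Matching y(π) = 39 gives k = 39, consistent with x(π) = 39π/2. Therefore the specific cycloid is
    x(θ) = (39/2)(θ − sin θ),   y(θ) = (39/2)(1 − cos θ).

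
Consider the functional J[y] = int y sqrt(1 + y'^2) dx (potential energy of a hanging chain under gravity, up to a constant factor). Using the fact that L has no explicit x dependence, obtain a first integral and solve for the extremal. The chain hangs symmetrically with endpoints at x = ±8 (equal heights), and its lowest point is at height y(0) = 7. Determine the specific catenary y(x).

The Lagrangian L(y, y') = y sqrt(1 + y'^2) has no explicit x dependence, so the Beltrami identity applies:
    L − y' ∂L/∂y' = C.
Compute ∂L/∂y' = y · y' / sqrt(1 + y'^2). Then
    L − y' ∂L/∂y'
    = y sqrt(1 + y'^2) − y · y'^2 / sqrt(1 + y'^2)
    = y (1 + y'^2 − y'^2) / sqrt(1 + y'^2)
    = y / sqrt(1 + y'^2) = C.
Squaring gives y^2 = C^2 (1 + y'^2), i.e.
    y'^2 = y^2 / C^2 − 1.
Separating variables,
    dy / sqrt(y^2 − C^2) = dx / C,
and integrating gives arccosh(y / C) = (x − a)/C, so
    y(x) = C cosh((x − a)/C),
the catenary. The constants C and a are fixed by the two endpoint conditions (and, for the hanging-chain problem, the length constraint selects C).
Now fit the given data. The endpoints x = ±8 are symmetric at equal height, so the catenary is even about its minimum: a = 0 and y(x) = C cosh(x/C). The lowest point is y(0) = C cosh(0) = C, and we are told y(0) = 7, so C = 7. Therefore
    y(x) = 7 cosh(x/7),
and at the endpoints
    y(±8) = 7 cosh(8/7).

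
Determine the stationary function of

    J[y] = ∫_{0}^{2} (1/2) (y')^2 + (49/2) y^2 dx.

The Lagrangian is L = (1/2) (y')^2 + (49/2) y^2.
Compute ∂L/∂y = 49y, ∂L/∂y' = y'.
The Euler-Lagrange equation d/dx(∂L/∂y') − ∂L/∂y = 0 reduces to
    y'' − 49 y = 0.
Its general solution is
    y(x) = A e^(7x) + B e^(−7x),
with A, B fixed by the endpoint conditions.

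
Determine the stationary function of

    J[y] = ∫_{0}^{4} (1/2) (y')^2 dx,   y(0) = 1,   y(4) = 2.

The Lagrangian is L = (1/2) (y')^2.
Compute ∂L/∂y = 0, ∂L/∂y' = y'.
The Euler-Lagrange equation d/dx(∂L/∂y') − ∂L/∂y = 0 reduces to
    y'' = 0.
Its general solution is
    y(x) = A x + B,
with A, B fixed by the endpoint conditions.
Applying the endpoint conditions y(0) = 1 and y(4) = 2: solve A·0 + B = 1 and A·4 + B = 2. Subtracting gives A(4 − 0) = 2 − 1, so A = 1/4, and B = 1 − A·0 = 1. Therefore
    y(x) = (1/4) x + 1.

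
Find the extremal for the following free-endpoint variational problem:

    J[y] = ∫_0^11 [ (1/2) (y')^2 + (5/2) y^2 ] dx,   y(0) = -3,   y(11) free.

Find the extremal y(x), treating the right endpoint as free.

The Lagrangian L = (1/2) (y')^2 + (5/2) y^2 gives
    ∂L/∂y = 5 y,   ∂L/∂y' = y'.
Euler-Lagrange: y'' − 5 y = 0.
With k = sqrt(5), the general solution is
    y(x) = A cosh(sqrt(5) x) + B sinh(sqrt(5) x).
Fixed left endpoint y(0) = -3 ⇒ A = -3.
The right endpoint x = 11 is free, so the natural (transversality) condition is ∂L/∂y' |_{x=11} = 0, i.e. y'(11) = 0.
Compute y'(x) = A k sinh(k x) + B k cosh(k x), so
    y'(11) = A k sinh(k·11) + B k cosh(k·11) = 0
    ⇒ B = −A tanh(k·11) = 3 tanh(sqrt(5)·11).
Therefore the extremal is
    y(x) = −3 cosh(sqrt(5) x) + 3 tanh(sqrt(5)·11) sinh(sqrt(5) x).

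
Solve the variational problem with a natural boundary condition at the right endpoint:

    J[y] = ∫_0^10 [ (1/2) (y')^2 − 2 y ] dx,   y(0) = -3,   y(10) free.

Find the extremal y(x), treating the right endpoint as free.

The Lagrangian L = (1/2) (y')^2 − 2 y gives
    ∂L/∂y = −2,   ∂L/∂y' = y'.
Euler-Lagrange: d/dx(y') − (−2) = 0, i.e. y'' + 2 = 0, so
    y(x) = −(2/2) x^2 + C1 x + C2.
Fixed left endpoint y(0) = -3 ⇒ C2 = -3.
The right endpoint x = 10 is free, so the natural (transversality) condition is ∂L/∂y' |_{x=10} = 0, i.e. y'(10) = 0.
Compute y'(x) = −2 x + C1, so y'(10) = −20 + C1 = 0 ⇒ C1 = 20.
Therefore the extremal is
    y(x) = −x^2 + 20 x − 3.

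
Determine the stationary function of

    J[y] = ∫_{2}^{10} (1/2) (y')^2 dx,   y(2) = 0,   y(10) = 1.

The Lagrangian is L = (1/2) (y')^2.
Compute ∂L/∂y = 0, ∂L/∂y' = y'.
The Euler-Lagrange equation d/dx(∂L/∂y') − ∂L/∂y = 0 reduces to
    y'' = 0.
Its general solution is
    y(x) = A x + B,
with A, B fixed by the endpoint conditions.
Applying the endpoint conditions y(2) = 0 and y(10) = 1: solve A·2 + B = 0 and A·10 + B = 1. Subtracting gives A(10 − 2) = 1 − 0, so A = 1/8, and B = 0 − A·2 = -1/4. Therefore
    y(x) = (1/8) x - 1/4.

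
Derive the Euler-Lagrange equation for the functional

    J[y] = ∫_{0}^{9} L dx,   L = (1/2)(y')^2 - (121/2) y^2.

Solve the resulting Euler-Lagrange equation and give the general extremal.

The Lagrangian is L = (1/2)(y')^2 - (121/2) y^2.
∂L/∂y = -121y.
∂L/∂y' = y'.
The Euler-Lagrange equation d/dx(∂L/∂y') − ∂L/∂y = 0 becomes:
    y'' + 121 y = 0
General solution: y(x) = A sin(11x) + B cos(11x), where A and B are arbitrary constants fixed by the endpoint conditions.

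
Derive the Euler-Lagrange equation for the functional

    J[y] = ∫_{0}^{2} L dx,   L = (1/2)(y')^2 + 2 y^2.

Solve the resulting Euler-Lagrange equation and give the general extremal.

The Lagrangian is L = (1/2)(y')^2 + 2 y^2.
∂L/∂y = 4y.
∂L/∂y' = y'.
The Euler-Lagrange equation d/dx(∂L/∂y') − ∂L/∂y = 0 becomes:
    y'' - 4 y = 0
General solution: y(x) = A e^(2x) + B e^(-2x), where A and B are arbitrary constants fixed by the endpoint conditions.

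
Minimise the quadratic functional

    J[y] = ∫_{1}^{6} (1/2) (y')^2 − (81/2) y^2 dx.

The Lagrangian is L = (1/2) (y')^2 − (81/2) y^2.
Compute ∂L/∂y = -81y, ∂L/∂y' = y'.
The Euler-Lagrange equation d/dx(∂L/∂y') − ∂L/∂y = 0 reduces to
    y'' + 81 y = 0.
Its general solution is
    y(x) = A sin(9x) + B cos(9x),
with A, B fixed by the endpoint conditions.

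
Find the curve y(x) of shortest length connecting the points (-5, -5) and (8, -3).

Arc-length functional: J[y] = ∫ sqrt(1 + (y')^2) dx.
Lagrangian L = sqrt(1 + (y')^2) has no explicit y dependence, so ∂L/∂y = 0 and the Euler-Lagrange equation gives
    d/dx( y' / sqrt(1 + (y')^2) ) = 0  ⇒  y' / sqrt(1 + (y')^2) = const.
Hence y' is constant, so y(x) is affine.
Fitting the endpoints (-5, -5) and (8, -3):
    slope m = ((-3) − (-5)) / (8 − (-5)) = 2/13,
    intercept c = (-5) − m·(-5) = -55/13.
Extremal: y(x) = (2/13) x - 55/13.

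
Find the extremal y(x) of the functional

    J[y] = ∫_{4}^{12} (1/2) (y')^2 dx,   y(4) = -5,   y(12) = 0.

The Lagrangian is L = (1/2) (y')^2.
Compute ∂L/∂y = 0, ∂L/∂y' = y'.
The Euler-Lagrange equation d/dx(∂L/∂y') − ∂L/∂y = 0 reduces to
    y'' = 0.
Its general solution is
    y(x) = A x + B,
with A, B fixed by the endpoint conditions.
Applying the endpoint conditions y(4) = -5 and y(12) = 0: solve A·4 + B = -5 and A·12 + B = 0. Subtracting gives A(12 − 4) = 0 − -5, so A = 5/8, and B = -5 − A·4 = -15/2. Therefore
    y(x) = (5/8) x - 15/2.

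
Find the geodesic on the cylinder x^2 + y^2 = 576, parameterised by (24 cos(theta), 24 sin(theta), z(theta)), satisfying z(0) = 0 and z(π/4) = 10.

Parameterise the cylinder of radius R = 24 as
    r(θ) = (24 cos θ, 24 sin θ, z(θ)).
The arc-length element is
    ds = sqrt(576 + (dz/dθ)^2) dθ,
so the Lagrangian is L = sqrt(576 + z'^2).
L depends on z' only, not on z or θ, so ∂L/∂z = 0 and
    ∂L/∂z' = z' / sqrt(576 + z'^2).
The Euler-Lagrange equation gives
    d/dθ( z' / sqrt(576 + z'^2) ) = 0,
so z' is constant. Integrating once:
    z(θ) = a θ + b,
a helix on the cylinder (a straight line when the cylinder is unrolled). The constants a, b are determined by the endpoint conditions.
With endpoint conditions z(0) = 0 and z(π/4) = 10: from z(0) = b we get b = 0, and a·π/4 + 0 = 10 gives a = 40/π, so
    z(θ) = (40/π) θ.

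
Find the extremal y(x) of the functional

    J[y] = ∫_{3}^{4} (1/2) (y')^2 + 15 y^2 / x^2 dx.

The Lagrangian is L = (1/2) (y')^2 + 15 y^2 / x^2.
Compute ∂L/∂y = 30y/x^2, ∂L/∂y' = y'.
The Euler-Lagrange equation d/dx(∂L/∂y') − ∂L/∂y = 0 reduces to
    y'' − 30/x^2 · y = 0  (x > 0).
Its general solution is
    y(x) = A x^6 + B x^(-5),
with A, B fixed by the endpoint conditions.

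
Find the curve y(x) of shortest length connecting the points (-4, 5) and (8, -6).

Arc-length functional: J[y] = ∫ sqrt(1 + (y')^2) dx.
Lagrangian L = sqrt(1 + (y')^2) has no explicit y dependence, so ∂L/∂y = 0 and the Euler-Lagrange equation gives
    d/dx( y' / sqrt(1 + (y')^2) ) = 0  ⇒  y' / sqrt(1 + (y')^2) = const.
Hence y' is constant, so y(x) is affine.
Fitting the endpoints (-4, 5) and (8, -6):
    slope m = ((-6) − 5) / (8 − (-4)) = -11/12,
    intercept c = 5 − m·(-4) = 4/3.
Extremal: y(x) = (-11/12) x + 4/3.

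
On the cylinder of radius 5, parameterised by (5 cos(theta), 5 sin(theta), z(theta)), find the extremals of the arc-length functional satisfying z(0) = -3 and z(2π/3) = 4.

Parameterise the cylinder of radius R = 5 as
    r(θ) = (5 cos θ, 5 sin θ, z(θ)).
The arc-length element is
    ds = sqrt(25 + (dz/dθ)^2) dθ,
so the Lagrangian is L = sqrt(25 + z'^2).
L depends on z' only, not on z or θ, so ∂L/∂z = 0 and
    ∂L/∂z' = z' / sqrt(25 + z'^2).
The Euler-Lagrange equation gives
    d/dθ( z' / sqrt(25 + z'^2) ) = 0,
so z' is constant. Integrating once:
    z(θ) = a θ + b,
a helix on the cylinder (a straight line when the cylinder is unrolled). The constants a, b are determined by the endpoint conditions.
With endpoint conditions z(0) = -3 and z(2π/3) = 4: from z(0) = b we get b = -3, and a·2π/3 + -3 = 4 gives a = 21/(2π), so
    z(θ) = (21/(2π)) θ − 3.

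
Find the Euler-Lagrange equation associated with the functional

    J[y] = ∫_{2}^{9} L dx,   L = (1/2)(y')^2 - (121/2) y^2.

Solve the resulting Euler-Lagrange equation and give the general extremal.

The Lagrangian is L = (1/2)(y')^2 - (121/2) y^2.
∂L/∂y = -121y.
∂L/∂y' = y'.
The Euler-Lagrange equation d/dx(∂L/∂y') − ∂L/∂y = 0 becomes:
    y'' + 121 y = 0
General solution: y(x) = A sin(11x) + B cos(11x), where A and B are arbitrary constants fixed by the endpoint conditions.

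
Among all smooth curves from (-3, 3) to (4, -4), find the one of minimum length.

Arc-length functional: J[y] = ∫ sqrt(1 + (y')^2) dx.
Lagrangian L = sqrt(1 + (y')^2) has no explicit y dependence, so ∂L/∂y = 0 and the Euler-Lagrange equation gives
    d/dx( y' / sqrt(1 + (y')^2) ) = 0  ⇒  y' / sqrt(1 + (y')^2) = const.
Hence y' is constant, so y(x) is affine.
Fitting the endpoints (-3, 3) and (4, -4):
    slope m = ((-4) − 3) / (4 − (-3)) = -1,
    intercept c = 3 − m·(-3) = 0.
Extremal: y(x) = -x.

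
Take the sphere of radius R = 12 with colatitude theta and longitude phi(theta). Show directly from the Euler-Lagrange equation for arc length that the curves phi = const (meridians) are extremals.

On the sphere of radius R = 12 with spherical coordinates (θ, φ), the induced metric is
    ds^2 = 144(dθ^2 + sin^2(θ) dφ^2).
Using θ as the parameter, the arc-length functional becomes
    J[φ] = ∫ 12 sqrt(1 + sin^2(θ) (dφ/dθ)^2) dθ.
So L = 12 sqrt(1 + sin^2(θ) φ'^2). Compute
    ∂L/∂φ = 0  (L has no explicit φ dependence),
    ∂L/∂φ' = 12 sin^2(θ) φ' / sqrt(1 + sin^2(θ) φ'^2).
For the candidate φ(θ) = c (constant), φ' = 0, so ∂L/∂φ' evaluated along the candidate vanishes, and ∂L/∂φ is identically zero. Hence
    d/dθ(∂L/∂φ') − ∂L/∂φ = 0
is satisfied. Therefore meridians φ = const are extremals of arc length — they are geodesics on the sphere.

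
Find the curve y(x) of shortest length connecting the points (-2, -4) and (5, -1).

Arc-length functional: J[y] = ∫ sqrt(1 + (y')^2) dx.
Lagrangian L = sqrt(1 + (y')^2) has no explicit y dependence, so ∂L/∂y = 0 and the Euler-Lagrange equation gives
    d/dx( y' / sqrt(1 + (y')^2) ) = 0  ⇒  y' / sqrt(1 + (y')^2) = const.
Hence y' is constant, so y(x) is affine.
Fitting the endpoints (-2, -4) and (5, -1):
    slope m = ((-1) − (-4)) / (5 − (-2)) = 3/7,
    intercept c = (-4) − m·(-2) = -22/7.
Extremal: y(x) = (3/7) x - 22/7.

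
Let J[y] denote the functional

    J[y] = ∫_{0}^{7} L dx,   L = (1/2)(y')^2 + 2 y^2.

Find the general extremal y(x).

The Lagrangian is L = (1/2)(y')^2 + 2 y^2.
∂L/∂y = 4y.
∂L/∂y' = y'.
The Euler-Lagrange equation d/dx(∂L/∂y') − ∂L/∂y = 0 becomes:
    y'' - 4 y = 0
General solution: y(x) = A e^(2x) + B e^(-2x), where A and B are arbitrary constants fixed by the endpoint conditions.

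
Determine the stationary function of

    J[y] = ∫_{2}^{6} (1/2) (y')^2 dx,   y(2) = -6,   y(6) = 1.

The Lagrangian is L = (1/2) (y')^2.
Compute ∂L/∂y = 0, ∂L/∂y' = y'.
The Euler-Lagrange equation d/dx(∂L/∂y') − ∂L/∂y = 0 reduces to
    y'' = 0.
Its general solution is
    y(x) = A x + B,
with A, B fixed by the endpoint conditions.
Applying the endpoint conditions y(2) = -6 and y(6) = 1: solve A·2 + B = -6 and A·6 + B = 1. Subtracting gives A(6 − 2) = 1 − -6, so A = 7/4, and B = -6 − A·2 = -19/2. Therefore
    y(x) = (7/4) x - 19/2.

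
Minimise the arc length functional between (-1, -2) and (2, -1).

Arc-length functional: J[y] = ∫ sqrt(1 + (y')^2) dx.
Lagrangian L = sqrt(1 + (y')^2) has no explicit y dependence, so ∂L/∂y = 0 and the Euler-Lagrange equation gives
    d/dx( y' / sqrt(1 + (y')^2) ) = 0  ⇒  y' / sqrt(1 + (y')^2) = const.
Hence y' is constant, so y(x) is affine.
Fitting the endpoints (-1, -2) and (2, -1):
    slope m = ((-1) − (-2)) / (2 − (-1)) = 1/3,
    intercept c = (-2) − m·(-1) = -5/3.
Extremal: y(x) = (1/3) x - 5/3.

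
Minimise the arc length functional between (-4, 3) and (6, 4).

Arc-length functional: J[y] = ∫ sqrt(1 + (y')^2) dx.
Lagrangian L = sqrt(1 + (y')^2) has no explicit y dependence, so ∂L/∂y = 0 and the Euler-Lagrange equation gives
    d/dx( y' / sqrt(1 + (y')^2) ) = 0  ⇒  y' / sqrt(1 + (y')^2) = const.
Hence y' is constant, so y(x) is affine.
Fitting the endpoints (-4, 3) and (6, 4):
    slope m = (4 − 3) / (6 − (-4)) = 1/10,
    intercept c = 3 − m·(-4) = 17/5.
Extremal: y(x) = (1/10) x + 17/5.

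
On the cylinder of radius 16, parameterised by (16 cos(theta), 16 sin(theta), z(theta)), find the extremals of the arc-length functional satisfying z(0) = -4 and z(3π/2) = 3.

Parameterise the cylinder of radius R = 16 as
    r(θ) = (16 cos θ, 16 sin θ, z(θ)).
The arc-length element is
    ds = sqrt(256 + (dz/dθ)^2) dθ,
so the Lagrangian is L = sqrt(256 + z'^2).
L depends on z' only, not on z or θ, so ∂L/∂z = 0 and
    ∂L/∂z' = z' / sqrt(256 + z'^2).
The Euler-Lagrange equation gives
    d/dθ( z' / sqrt(256 + z'^2) ) = 0,
so z' is constant. Integrating once:
    z(θ) = a θ + b,
a helix on the cylinder (a straight line when the cylinder is unrolled). The constants a, b are determined by the endpoint conditions.
With endpoint conditions z(0) = -4 and z(3π/2) = 3: from z(0) = b we get b = -4, and a·3π/2 + -4 = 3 gives a = 14/(3π), so
    z(θ) = (14/(3π)) θ − 4.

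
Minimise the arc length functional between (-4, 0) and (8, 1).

Arc-length functional: J[y] = ∫ sqrt(1 + (y')^2) dx.
Lagrangian L = sqrt(1 + (y')^2) has no explicit y dependence, so ∂L/∂y = 0 and the Euler-Lagrange equation gives
    d/dx( y' / sqrt(1 + (y')^2) ) = 0  ⇒  y' / sqrt(1 + (y')^2) = const.
Hence y' is constant, so y(x) is affine.
Fitting the endpoints (-4, 0) and (8, 1):
    slope m = (1 − 0) / (8 − (-4)) = 1/12,
    intercept c = 0 − m·(-4) = 1/3.
Extremal: y(x) = (1/12) x + 1/3.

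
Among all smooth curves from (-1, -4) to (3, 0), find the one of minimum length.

Arc-length functional: J[y] = ∫ sqrt(1 + (y')^2) dx.
Lagrangian L = sqrt(1 + (y')^2) has no explicit y dependence, so ∂L/∂y = 0 and the Euler-Lagrange equation gives
    d/dx( y' / sqrt(1 + (y')^2) ) = 0  ⇒  y' / sqrt(1 + (y')^2) = const.
Hence y' is constant, so y(x) is affine.
Fitting the endpoints (-1, -4) and (3, 0):
    slope m = (0 − (-4)) / (3 − (-1)) = 1,
    intercept c = (-4) − m·(-1) = -3.
Extremal: y(x) = x - 3.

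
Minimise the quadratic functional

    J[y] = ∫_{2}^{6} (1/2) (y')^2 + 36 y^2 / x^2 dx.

The Lagrangian is L = (1/2) (y')^2 + 36 y^2 / x^2.
Compute ∂L/∂y = 72y/x^2, ∂L/∂y' = y'.
The Euler-Lagrange equation d/dx(∂L/∂y') − ∂L/∂y = 0 reduces to
    y'' − 72/x^2 · y = 0  (x > 0).
Its general solution is
    y(x) = A x^9 + B x^(-8),
with A, B fixed by the endpoint conditions.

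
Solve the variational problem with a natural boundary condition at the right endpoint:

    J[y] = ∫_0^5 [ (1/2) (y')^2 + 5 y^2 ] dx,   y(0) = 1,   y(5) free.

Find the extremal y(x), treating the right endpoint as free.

The Lagrangian L = (1/2) (y')^2 + 5 y^2 gives
    ∂L/∂y = 10 y,   ∂L/∂y' = y'.
Euler-Lagrange: y'' − 10 y = 0.
With k = sqrt(10), the general solution is
    y(x) = A cosh(sqrt(10) x) + B sinh(sqrt(10) x).
Fixed left endpoint y(0) = 1 ⇒ A = 1.
The right endpoint x = 5 is free, so the natural (transversality) condition is ∂L/∂y' |_{x=5} = 0, i.e. y'(5) = 0.
Compute y'(x) = A k sinh(k x) + B k cosh(k x), so
    y'(5) = A k sinh(k·5) + B k cosh(k·5) = 0
    ⇒ B = −A tanh(k·5) = − tanh(sqrt(10)·5).
Therefore the extremal is
    y(x) = cosh(sqrt(10) x) − tanh(sqrt(10)·5) sinh(sqrt(10) x).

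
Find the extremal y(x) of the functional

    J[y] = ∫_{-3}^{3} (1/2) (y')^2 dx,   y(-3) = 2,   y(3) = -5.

The Lagrangian is L = (1/2) (y')^2.
Compute ∂L/∂y = 0, ∂L/∂y' = y'.
The Euler-Lagrange equation d/dx(∂L/∂y') − ∂L/∂y = 0 reduces to
    y'' = 0.
Its general solution is
    y(x) = A x + B,
with A, B fixed by the endpoint conditions.
Applying the endpoint conditions y(-3) = 2 and y(3) = -5: solve A·-3 + B = 2 and A·3 + B = -5. Subtracting gives A(3 − -3) = -5 − 2, so A = -7/6, and B = 2 − A·-3 = -3/2. Therefore
    y(x) = (-7/6) x - 3/2.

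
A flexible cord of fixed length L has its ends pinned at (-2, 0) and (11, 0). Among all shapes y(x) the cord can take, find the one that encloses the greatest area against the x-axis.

Set up the augmented Lagrangian using a multiplier λ for the length constraint:
    F(y, y') = y − λ sqrt(1 + y'^2).
F has no explicit x dependence, so the Beltrami identity yields a first integral
    F − y' ∂F/∂y' = C.
Compute ∂F/∂y' = −λ y' / sqrt(1 + y'^2). Then
    y − λ sqrt(1 + y'^2) + λ y'^2 / sqrt(1 + y'^2) = C
    ⇒  y − λ / sqrt(1 + y'^2) = C.
Solving for y' and integrating gives
    (x − a)^2 + (y − b)^2 = λ^2,
a circular arc of radius λ. The constants a, b are determined by the endpoint conditions y(-2) = y(11) = 0, and λ is fixed implicitly by the length constraint
    ∫_{-2}^{11} sqrt(1 + y'^2) dx = L.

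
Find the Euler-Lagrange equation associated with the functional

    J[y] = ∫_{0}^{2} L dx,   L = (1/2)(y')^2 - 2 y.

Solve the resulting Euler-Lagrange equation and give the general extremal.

The Lagrangian is L = (1/2)(y')^2 - 2 y.
∂L/∂y = -2.
∂L/∂y' = y'.
The Euler-Lagrange equation d/dx(∂L/∂y') − ∂L/∂y = 0 becomes:
    y'' + 2 = 0
General solution: y(x) = -x^2 + A x + B, where A and B are arbitrary constants fixed by the endpoint conditions.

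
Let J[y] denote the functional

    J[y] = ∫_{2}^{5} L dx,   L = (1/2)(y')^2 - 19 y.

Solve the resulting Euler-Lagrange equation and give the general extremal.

The Lagrangian is L = (1/2)(y')^2 - 19 y.
∂L/∂y = -19.
∂L/∂y' = y'.
The Euler-Lagrange equation d/dx(∂L/∂y') − ∂L/∂y = 0 becomes:
    y'' + 19 = 0
General solution: y(x) = -(19/2) x^2 + A x + B, where A and B are arbitrary constants fixed by the endpoint conditions.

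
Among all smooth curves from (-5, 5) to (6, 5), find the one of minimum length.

Arc-length functional: J[y] = ∫ sqrt(1 + (y')^2) dx.
Lagrangian L = sqrt(1 + (y')^2) has no explicit y dependence, so ∂L/∂y = 0 and the Euler-Lagrange equation gives
    d/dx( y' / sqrt(1 + (y')^2) ) = 0  ⇒  y' / sqrt(1 + (y')^2) = const.
Hence y' is constant, so y(x) is affine.
Fitting the endpoints (-5, 5) and (6, 5):
    slope m = (5 − 5) / (6 − (-5)) = 0,
    intercept c = 5 − m·(-5) = 5.
Extremal: y(x) = 5.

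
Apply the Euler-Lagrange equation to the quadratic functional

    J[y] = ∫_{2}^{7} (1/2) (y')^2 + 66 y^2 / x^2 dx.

The Lagrangian is L = (1/2) (y')^2 + 66 y^2 / x^2.
Compute ∂L/∂y = 132y/x^2, ∂L/∂y' = y'.
The Euler-Lagrange equation d/dx(∂L/∂y') − ∂L/∂y = 0 reduces to
    y'' − 132/x^2 · y = 0  (x > 0).
Its general solution is
    y(x) = A x^12 + B x^(-11),
with A, B fixed by the endpoint conditions.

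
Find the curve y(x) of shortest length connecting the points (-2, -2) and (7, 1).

Arc-length functional: J[y] = ∫ sqrt(1 + (y')^2) dx.
Lagrangian L = sqrt(1 + (y')^2) has no explicit y dependence, so ∂L/∂y = 0 and the Euler-Lagrange equation gives
    d/dx( y' / sqrt(1 + (y')^2) ) = 0  ⇒  y' / sqrt(1 + (y')^2) = const.
Hence y' is constant, so y(x) is affine.
Fitting the endpoints (-2, -2) and (7, 1):
    slope m = (1 − (-2)) / (7 − (-2)) = 1/3,
    intercept c = (-2) − m·(-2) = -4/3.
Extremal: y(x) = (1/3) x - 4/3.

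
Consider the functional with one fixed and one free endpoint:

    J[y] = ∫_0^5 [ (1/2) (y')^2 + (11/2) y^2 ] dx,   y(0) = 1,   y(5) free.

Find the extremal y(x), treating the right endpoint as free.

The Lagrangian L = (1/2) (y')^2 + (11/2) y^2 gives
    ∂L/∂y = 11 y,   ∂L/∂y' = y'.
Euler-Lagrange: y'' − 11 y = 0.
With k = sqrt(11), the general solution is
    y(x) = A cosh(sqrt(11) x) + B sinh(sqrt(11) x).
Fixed left endpoint y(0) = 1 ⇒ A = 1.
The right endpoint x = 5 is free, so the natural (transversality) condition is ∂L/∂y' |_{x=5} = 0, i.e. y'(5) = 0.
Compute y'(x) = A k sinh(k x) + B k cosh(k x), so
    y'(5) = A k sinh(k·5) + B k cosh(k·5) = 0
    ⇒ B = −A tanh(k·5) = − tanh(sqrt(11)·5).
Therefore the extremal is
    y(x) = cosh(sqrt(11) x) − tanh(sqrt(11)·5) sinh(sqrt(11) x).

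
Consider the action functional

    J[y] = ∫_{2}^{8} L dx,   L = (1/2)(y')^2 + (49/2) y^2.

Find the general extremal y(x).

The Lagrangian is L = (1/2)(y')^2 + (49/2) y^2.
∂L/∂y = 49y.
∂L/∂y' = y'.
The Euler-Lagrange equation d/dx(∂L/∂y') − ∂L/∂y = 0 becomes:
    y'' - 49 y = 0
General solution: y(x) = A e^(7x) + B e^(-7x), where A and B are arbitrary constants fixed by the endpoint conditions.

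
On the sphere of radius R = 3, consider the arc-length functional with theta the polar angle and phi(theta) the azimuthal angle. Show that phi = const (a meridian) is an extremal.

On the sphere of radius R = 3 with spherical coordinates (θ, φ), the induced metric is
    ds^2 = 9(dθ^2 + sin^2(θ) dφ^2).
Using θ as the parameter, the arc-length functional becomes
    J[φ] = ∫ 3 sqrt(1 + sin^2(θ) (dφ/dθ)^2) dθ.
So L = 3 sqrt(1 + sin^2(θ) φ'^2). Compute
    ∂L/∂φ = 0  (L has no explicit φ dependence),
    ∂L/∂φ' = 3 sin^2(θ) φ' / sqrt(1 + sin^2(θ) φ'^2).
For the candidate φ(θ) = c (constant), φ' = 0, so ∂L/∂φ' evaluated along the candidate vanishes, and ∂L/∂φ is identically zero. Hence
    d/dθ(∂L/∂φ') − ∂L/∂φ = 0
is satisfied. Therefore meridians φ = const are extremals of arc length — they are geodesics on the sphere.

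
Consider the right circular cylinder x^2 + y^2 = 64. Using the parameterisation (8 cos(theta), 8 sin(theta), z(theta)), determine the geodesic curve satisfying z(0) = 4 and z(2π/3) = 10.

Parameterise the cylinder of radius R = 8 as
    r(θ) = (8 cos θ, 8 sin θ, z(θ)).
The arc-length element is
    ds = sqrt(64 + (dz/dθ)^2) dθ,
so the Lagrangian is L = sqrt(64 + z'^2).
L depends on z' only, not on z or θ, so ∂L/∂z = 0 and
    ∂L/∂z' = z' / sqrt(64 + z'^2).
The Euler-Lagrange equation gives
    d/dθ( z' / sqrt(64 + z'^2) ) = 0,
so z' is constant. Integrating once:
    z(θ) = a θ + b,
a helix on the cylinder (a straight line when the cylinder is unrolled). The constants a, b are determined by the endpoint conditions.
With endpoint conditions z(0) = 4 and z(2π/3) = 10: from z(0) = b we get b = 4, and a·2π/3 + 4 = 10 gives a = 9/π, so
    z(θ) = (9/π) θ + 4.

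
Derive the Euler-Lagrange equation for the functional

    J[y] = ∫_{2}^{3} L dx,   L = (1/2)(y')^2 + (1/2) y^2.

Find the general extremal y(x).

The Lagrangian is L = (1/2)(y')^2 + (1/2) y^2.
∂L/∂y = y.
∂L/∂y' = y'.
The Euler-Lagrange equation d/dx(∂L/∂y') − ∂L/∂y = 0 becomes:
    y'' - y = 0
General solution: y(x) = A e^x + B e^(-x), where A and B are arbitrary constants fixed by the endpoint conditions.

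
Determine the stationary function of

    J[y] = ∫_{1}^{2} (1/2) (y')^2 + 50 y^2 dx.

The Lagrangian is L = (1/2) (y')^2 + 50 y^2.
Compute ∂L/∂y = 100y, ∂L/∂y' = y'.
The Euler-Lagrange equation d/dx(∂L/∂y') − ∂L/∂y = 0 reduces to
    y'' − 100 y = 0.
Its general solution is
    y(x) = A e^(10x) + B e^(−10x),
with A, B fixed by the endpoint conditions.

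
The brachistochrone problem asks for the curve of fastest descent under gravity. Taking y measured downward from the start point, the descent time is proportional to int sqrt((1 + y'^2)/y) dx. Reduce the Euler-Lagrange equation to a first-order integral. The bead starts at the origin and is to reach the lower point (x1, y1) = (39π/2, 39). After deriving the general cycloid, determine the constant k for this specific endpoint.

The Lagrangian L = sqrt((1 + y'^2) / y) has no explicit x dependence, so the Beltrami identity applies:
    L − y' ∂L/∂y' = C.
Compute ∂L/∂y' = y' / sqrt(y (1 + y'^2)).
Substitute:
    sqrt((1 + y'^2)/y) − y'·y' / sqrt(y (1 + y'^2))
    = (1 + y'^2) / sqrt(y (1 + y'^2)) − y'^2 / sqrt(y (1 + y'^2))
    = 1 / sqrt(y (1 + y'^2)) = C.
Squaring and rearranging gives the first integral
    y (1 + y'^2) = 1/C^2 =: k   (constant).
Solving this first-order ODE by the substitution
    y = (k/2)(1 − cos θ)
yields the cycloid parameterisation
    x(θ) = (k/2)(θ − sin θ),   y(θ) = (k/2)(1 − cos θ).
The constant k is fixed by the endpoint condition.
Now fit the given lower endpoint (x1, y1) = (39π/2, 39). At the bottom of the first arch (θ = π), the parametric equations give
    y(π) = (k/2)(1 − cos π) = k,
    x(π) = (k/2)(π − sin π) = kπ/2.
Matching y(π) = 39 gives k = 39, consistent with x(π) = 39π/2. Therefore the specific cycloid is
    x(θ) = (39/2)(θ − sin θ),   y(θ) = (39/2)(1 − cos θ).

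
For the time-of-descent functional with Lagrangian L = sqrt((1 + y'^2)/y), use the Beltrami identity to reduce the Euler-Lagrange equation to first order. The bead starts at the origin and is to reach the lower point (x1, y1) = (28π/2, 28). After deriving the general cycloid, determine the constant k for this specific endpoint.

The Lagrangian L = sqrt((1 + y'^2) / y) has no explicit x dependence, so the Beltrami identity applies:
    L − y' ∂L/∂y' = C.
Compute ∂L/∂y' = y' / sqrt(y (1 + y'^2)).
Substitute:
    sqrt((1 + y'^2)/y) − y'·y' / sqrt(y (1 + y'^2))
    = (1 + y'^2) / sqrt(y (1 + y'^2)) − y'^2 / sqrt(y (1 + y'^2))
    = 1 / sqrt(y (1 + y'^2)) = C.
Squaring and rearranging gives the first integral
    y (1 + y'^2) = 1/C^2 =: k   (constant).
Solving this first-order ODE by the substitution
    y = (k/2)(1 − cos θ)
yields the cycloid parameterisation
    x(θ) = (k/2)(θ − sin θ),   y(θ) = (k/2)(1 − cos θ).
The constant k is fixed by the endpoint condition.
Now fit the given lower endpoint (x1, y1) = (28π/2, 28). At the bottom of the first arch (θ = π), the parametric equations give
    y(π) = (k/2)(1 − cos π) = k,
    x(π) = (k/2)(π − sin π) = kπ/2.
Matching y(π) = 28 gives k = 28, consistent with x(π) = 28π/2. Therefore the specific cycloid is
    x(θ) = (28/2)(θ − sin θ),   y(θ) = (28/2)(1 − cos θ).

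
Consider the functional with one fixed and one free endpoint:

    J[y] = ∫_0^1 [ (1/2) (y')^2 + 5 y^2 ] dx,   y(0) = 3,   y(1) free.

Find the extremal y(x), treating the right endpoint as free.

The Lagrangian L = (1/2) (y')^2 + 5 y^2 gives
    ∂L/∂y = 10 y,   ∂L/∂y' = y'.
Euler-Lagrange: y'' − 10 y = 0.
With k = sqrt(10), the general solution is
    y(x) = A cosh(sqrt(10) x) + B sinh(sqrt(10) x).
Fixed left endpoint y(0) = 3 ⇒ A = 3.
The right endpoint x = 1 is free, so the natural (transversality) condition is ∂L/∂y' |_{x=1} = 0, i.e. y'(1) = 0.
Compute y'(x) = A k sinh(k x) + B k cosh(k x), so
    y'(1) = A k sinh(k·1) + B k cosh(k·1) = 0
    ⇒ B = −A tanh(k·1) = − 3 tanh(sqrt(10)·1).
Therefore the extremal is
    y(x) = 3 cosh(sqrt(10) x) − 3 tanh(sqrt(10)·1) sinh(sqrt(10) x).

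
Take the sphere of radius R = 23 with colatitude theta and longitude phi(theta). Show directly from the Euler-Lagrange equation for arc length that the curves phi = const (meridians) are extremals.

On the sphere of radius R = 23 with spherical coordinates (θ, φ), the induced metric is
    ds^2 = 529(dθ^2 + sin^2(θ) dφ^2).
Using θ as the parameter, the arc-length functional becomes
    J[φ] = ∫ 23 sqrt(1 + sin^2(θ) (dφ/dθ)^2) dθ.
So L = 23 sqrt(1 + sin^2(θ) φ'^2). Compute
    ∂L/∂φ = 0  (L has no explicit φ dependence),
    ∂L/∂φ' = 23 sin^2(θ) φ' / sqrt(1 + sin^2(θ) φ'^2).
For the candidate φ(θ) = c (constant), φ' = 0, so ∂L/∂φ' evaluated along the candidate vanishes, and ∂L/∂φ is identically zero. Hence
    d/dθ(∂L/∂φ') − ∂L/∂φ = 0
is satisfied. Therefore meridians φ = const are extremals of arc length — they are geodesics on the sphere.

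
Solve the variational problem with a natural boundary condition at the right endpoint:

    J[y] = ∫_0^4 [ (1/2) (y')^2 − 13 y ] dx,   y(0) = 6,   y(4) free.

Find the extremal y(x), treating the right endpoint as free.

The Lagrangian L = (1/2) (y')^2 − 13 y gives
    ∂L/∂y = −13,   ∂L/∂y' = y'.
Euler-Lagrange: d/dx(y') − (−13) = 0, i.e. y'' + 13 = 0, so
    y(x) = −(13/2) x^2 + C1 x + C2.
Fixed left endpoint y(0) = 6 ⇒ C2 = 6.
The right endpoint x = 4 is free, so the natural (transversality) condition is ∂L/∂y' |_{x=4} = 0, i.e. y'(4) = 0.
Compute y'(x) = −13 x + C1, so y'(4) = −52 + C1 = 0 ⇒ C1 = 52.
Therefore the extremal is
    y(x) = −(13/2) x^2 + 52 x + 6.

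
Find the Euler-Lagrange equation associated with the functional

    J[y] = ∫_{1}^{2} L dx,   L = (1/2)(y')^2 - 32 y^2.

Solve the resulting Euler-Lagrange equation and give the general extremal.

The Lagrangian is L = (1/2)(y')^2 - 32 y^2.
∂L/∂y = -64y.
∂L/∂y' = y'.
The Euler-Lagrange equation d/dx(∂L/∂y') − ∂L/∂y = 0 becomes:
    y'' + 64 y = 0
General solution: y(x) = A sin(8x) + B cos(8x), where A and B are arbitrary constants fixed by the endpoint conditions.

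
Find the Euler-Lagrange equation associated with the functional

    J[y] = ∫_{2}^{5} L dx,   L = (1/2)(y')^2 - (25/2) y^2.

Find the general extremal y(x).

The Lagrangian is L = (1/2)(y')^2 - (25/2) y^2.
∂L/∂y = -25y.
∂L/∂y' = y'.
The Euler-Lagrange equation d/dx(∂L/∂y') − ∂L/∂y = 0 becomes:
    y'' + 25 y = 0
General solution: y(x) = A sin(5x) + B cos(5x), where A and B are arbitrary constants fixed by the endpoint conditions.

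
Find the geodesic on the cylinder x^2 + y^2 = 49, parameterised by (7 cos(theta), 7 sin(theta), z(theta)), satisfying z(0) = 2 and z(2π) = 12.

Parameterise the cylinder of radius R = 7 as
    r(θ) = (7 cos θ, 7 sin θ, z(θ)).
The arc-length element is
    ds = sqrt(49 + (dz/dθ)^2) dθ,
so the Lagrangian is L = sqrt(49 + z'^2).
L depends on z' only, not on z or θ, so ∂L/∂z = 0 and
    ∂L/∂z' = z' / sqrt(49 + z'^2).
The Euler-Lagrange equation gives
    d/dθ( z' / sqrt(49 + z'^2) ) = 0,
so z' is constant. Integrating once:
    z(θ) = a θ + b,
a helix on the cylinder (a straight line when the cylinder is unrolled). The constants a, b are determined by the endpoint conditions.
With endpoint conditions z(0) = 2 and z(2π) = 12: from z(0) = b we get b = 2, and a·2π + 2 = 12 gives a = 5/π, so
    z(θ) = (5/π) θ + 2.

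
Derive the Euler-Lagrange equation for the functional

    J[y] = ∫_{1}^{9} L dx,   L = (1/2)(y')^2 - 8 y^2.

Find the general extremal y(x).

The Lagrangian is L = (1/2)(y')^2 - 8 y^2.
∂L/∂y = -16y.
∂L/∂y' = y'.
The Euler-Lagrange equation d/dx(∂L/∂y') − ∂L/∂y = 0 becomes:
    y'' + 16 y = 0
General solution: y(x) = A sin(4x) + B cos(4x), where A and B are arbitrary constants fixed by the endpoint conditions.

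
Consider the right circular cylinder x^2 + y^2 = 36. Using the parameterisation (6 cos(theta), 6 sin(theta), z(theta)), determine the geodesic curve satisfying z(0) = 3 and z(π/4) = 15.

Parameterise the cylinder of radius R = 6 as
    r(θ) = (6 cos θ, 6 sin θ, z(θ)).
The arc-length element is
    ds = sqrt(36 + (dz/dθ)^2) dθ,
so the Lagrangian is L = sqrt(36 + z'^2).
L depends on z' only, not on z or θ, so ∂L/∂z = 0 and
    ∂L/∂z' = z' / sqrt(36 + z'^2).
The Euler-Lagrange equation gives
    d/dθ( z' / sqrt(36 + z'^2) ) = 0,
so z' is constant. Integrating once:
    z(θ) = a θ + b,
a helix on the cylinder (a straight line when the cylinder is unrolled). The constants a, b are determined by the endpoint conditions.
With endpoint conditions z(0) = 3 and z(π/4) = 15: from z(0) = b we get b = 3, and a·π/4 + 3 = 15 gives a = 48/π, so
    z(θ) = (48/π) θ + 3.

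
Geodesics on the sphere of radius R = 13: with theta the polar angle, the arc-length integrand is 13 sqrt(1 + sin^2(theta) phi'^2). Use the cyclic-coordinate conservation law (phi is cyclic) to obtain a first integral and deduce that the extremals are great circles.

On the sphere of radius R = 13 with spherical coordinates (θ, φ), the induced metric is
    ds^2 = 169(dθ^2 + sin^2(θ) dφ^2).
Parameterise by θ; the arc-length functional is
    J[φ] = ∫ 13 sqrt(1 + sin^2(θ) (dφ/dθ)^2) dθ,
so L = 13 sqrt(1 + sin^2(θ) φ'^2). Compute
    ∂L/∂φ = 0  (L has no explicit φ dependence),
    ∂L/∂φ' = 13 sin^2(θ) φ' / sqrt(1 + sin^2(θ) φ'^2).
Since ∂L/∂φ = 0, the Euler-Lagrange equation
    d/dθ(∂L/∂φ') − ∂L/∂φ = 0
reduces to d/dθ(∂L/∂φ') = 0, i.e. the momentum conjugate to φ is conserved:
    13 sin^2(θ) φ' / sqrt(1 + sin^2(θ) φ'^2) = C.
The overall factor of 13 is constant, so dividing through gives Clairaut's relation sin^2(θ) φ' / sqrt(1 + sin^2(θ) φ'^2) = C' (with C' = C/13). Solving for φ' and integrating gives the great-circle family
    cot(θ) = A cos(φ − φ_0),
i.e. the intersection of the sphere with a plane through the origin. The two constants A and φ_0 (equivalently C and one phase) are fixed by the two endpoint conditions.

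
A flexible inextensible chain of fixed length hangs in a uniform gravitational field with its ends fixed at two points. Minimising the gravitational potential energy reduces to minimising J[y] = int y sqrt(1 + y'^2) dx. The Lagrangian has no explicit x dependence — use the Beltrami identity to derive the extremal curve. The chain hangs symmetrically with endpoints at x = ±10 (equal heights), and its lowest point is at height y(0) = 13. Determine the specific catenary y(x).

The Lagrangian L(y, y') = y sqrt(1 + y'^2) has no explicit x dependence, so the Beltrami identity applies:
    L − y' ∂L/∂y' = C.
Compute ∂L/∂y' = y · y' / sqrt(1 + y'^2). Then
    L − y' ∂L/∂y'
    = y sqrt(1 + y'^2) − y · y'^2 / sqrt(1 + y'^2)
    = y (1 + y'^2 − y'^2) / sqrt(1 + y'^2)
    = y / sqrt(1 + y'^2) = C.
Squaring gives y^2 = C^2 (1 + y'^2), i.e.
    y'^2 = y^2 / C^2 − 1.
Separating variables,
    dy / sqrt(y^2 − C^2) = dx / C,
and integrating gives arccosh(y / C) = (x − a)/C, so
    y(x) = C cosh((x − a)/C),
the catenary. The constants C and a are fixed by the two endpoint conditions (and, for the hanging-chain problem, the length constraint selects C).
Now fit the given data. The endpoints x = ±10 are symmetric at equal height, so the catenary is even about its minimum: a = 0 and y(x) = C cosh(x/C). The lowest point is y(0) = C cosh(0) = C, and we are told y(0) = 13, so C = 13. Therefore
    y(x) = 13 cosh(x/13),
and at the endpoints
    y(±10) = 13 cosh(10/13).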